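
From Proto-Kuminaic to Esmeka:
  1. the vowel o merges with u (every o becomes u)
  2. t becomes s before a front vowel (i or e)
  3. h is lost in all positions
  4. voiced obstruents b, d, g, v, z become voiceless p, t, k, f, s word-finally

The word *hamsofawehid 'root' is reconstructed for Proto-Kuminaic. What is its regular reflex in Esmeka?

amsufaweit

Esmeka: *hamsofawehid > hamsufawehid > amsufaweid > amsufaweit  (by vowel merger, h-loss, final devoicing)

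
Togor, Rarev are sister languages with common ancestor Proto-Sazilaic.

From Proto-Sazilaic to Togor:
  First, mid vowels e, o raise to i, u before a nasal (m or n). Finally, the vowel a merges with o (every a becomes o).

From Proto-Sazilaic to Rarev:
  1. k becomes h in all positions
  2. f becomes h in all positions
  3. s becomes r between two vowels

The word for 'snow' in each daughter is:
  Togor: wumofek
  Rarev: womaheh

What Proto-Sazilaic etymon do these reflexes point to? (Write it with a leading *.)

Position 7: Togor has k, Rarev has h. Togor preserves k here (none of its changes turn any other segment into k), so the proto-segment is *k.
Position 4: Togor has o, Rarev has a. Rarev preserves a here (none of its changes turn any other segment into a), so the proto-segment is *a.
This points to *womafek. Verify forward in each daughter:
Togor: *womafek
  womafek → wumafek   [pre-nasal raising]
  wumafek → wumofek   [vowel merger]
  giving Togor wumofek.
Rarev: *womafek > womafeh > womaheh  (by unconditioned shift, unconditioned shift)
*womafek is the unique common source.

*womafek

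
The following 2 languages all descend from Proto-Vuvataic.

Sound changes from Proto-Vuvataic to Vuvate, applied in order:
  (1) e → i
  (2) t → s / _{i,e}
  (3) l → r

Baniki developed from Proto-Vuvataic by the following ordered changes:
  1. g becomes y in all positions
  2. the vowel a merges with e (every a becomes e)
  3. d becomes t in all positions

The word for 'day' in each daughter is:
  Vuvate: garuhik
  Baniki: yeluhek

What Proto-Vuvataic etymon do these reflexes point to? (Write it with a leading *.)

*galuhek

Position 1: Vuvate has g, Baniki has y. Vuvate preserves g here (none of its changes turn any other segment into g), so the proto-segment is *g.
Position 3: Vuvate has r, Baniki has l. Baniki preserves l here (none of its changes turn any other segment into l), so the proto-segment is *l.
Position 6: Vuvate has i, Baniki has e. Taking the neighbouring segments as reconstructed: Vuvate i could go back to *e or *i; Baniki e could go back to *a or *e — the one source consistent with every daughter is *e.
Verify the candidate proto-form against each daughter:
Vuvate: *galuhek > galuhik > garuhik  (by vowel merger, unconditioned shift)
Baniki: *galuhek > yaluhek > yeluhek  (by unconditioned shift, vowel merger)
*galuhek is the unique common source.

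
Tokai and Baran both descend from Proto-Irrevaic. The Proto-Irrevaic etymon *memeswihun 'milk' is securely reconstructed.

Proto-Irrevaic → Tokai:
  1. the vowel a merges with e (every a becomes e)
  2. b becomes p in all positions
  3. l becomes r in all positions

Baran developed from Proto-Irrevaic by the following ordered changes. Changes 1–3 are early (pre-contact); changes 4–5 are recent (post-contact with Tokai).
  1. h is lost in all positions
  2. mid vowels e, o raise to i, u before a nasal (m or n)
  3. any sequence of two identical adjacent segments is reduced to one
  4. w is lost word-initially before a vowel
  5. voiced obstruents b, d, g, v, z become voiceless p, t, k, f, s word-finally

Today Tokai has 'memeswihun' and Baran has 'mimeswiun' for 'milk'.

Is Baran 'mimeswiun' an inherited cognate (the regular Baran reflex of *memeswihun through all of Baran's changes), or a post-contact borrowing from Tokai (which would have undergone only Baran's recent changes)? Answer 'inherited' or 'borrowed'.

inherited

If inherited, *memeswihun would pass through all of Baran's changes:
Baran: start from *memeswihun.
  rule 1 (h-loss): memeswihun → memeswiun
  rule 2 (pre-nasal raising): memeswiun → mimeswiun
  rule 3: no change — mimeswiun
  rule 4: no change — mimeswiun
  rule 5: no change — mimeswiun
  ⇒ Baran mimeswiun
If borrowed from Tokai 'memeswihun' after the early changes, it would undergo only the recent ones:
  rule 4 (glide loss): no change (memeswihun)
  rule 5 (final devoicing): no change (memeswihun)
  ⇒ as a loan: memeswihun
Baran 'mimeswiun' matches the inherited outcome exactly, so it is an inherited cognate, not a loan.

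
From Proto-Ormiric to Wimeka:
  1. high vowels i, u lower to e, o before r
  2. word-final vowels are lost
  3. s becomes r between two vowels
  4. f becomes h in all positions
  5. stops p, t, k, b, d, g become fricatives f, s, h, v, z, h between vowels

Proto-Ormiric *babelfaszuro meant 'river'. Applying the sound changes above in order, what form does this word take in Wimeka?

Wimeka: *babelfaszuro > babelfaszoro > babelfaszor > babelhaszor > bavelhaszor  (by pre-rhotic lowering, apocope, unconditioned shift, intervocalic lenition)

bavelhaszor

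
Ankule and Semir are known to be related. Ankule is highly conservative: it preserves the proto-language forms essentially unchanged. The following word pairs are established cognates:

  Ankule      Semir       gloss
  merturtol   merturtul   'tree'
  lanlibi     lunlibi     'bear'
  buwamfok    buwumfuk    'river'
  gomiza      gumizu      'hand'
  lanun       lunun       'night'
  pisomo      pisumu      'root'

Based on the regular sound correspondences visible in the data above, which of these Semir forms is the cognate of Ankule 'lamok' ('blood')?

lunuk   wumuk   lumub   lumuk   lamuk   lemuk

lumuk

buwamfok ~ buwumfuk — Ankule a corresponds to Semir u after a consonant, before a nasal.
merturtol ~ merturtul, buwamfok ~ buwumfuk — Ankule o corresponds to Semir u after a consonant, before a consonant other than r, m, n, p, b, f, v.
Applying these to Ankule 'lamok':
  lamok → lumok   (a→u after a consonant, before a nasal)
  lumok → lumuk   (o→u after a consonant, before a consonant other than r, m, n, p, b, f, v)
So the Semir cognate is 'lumuk'.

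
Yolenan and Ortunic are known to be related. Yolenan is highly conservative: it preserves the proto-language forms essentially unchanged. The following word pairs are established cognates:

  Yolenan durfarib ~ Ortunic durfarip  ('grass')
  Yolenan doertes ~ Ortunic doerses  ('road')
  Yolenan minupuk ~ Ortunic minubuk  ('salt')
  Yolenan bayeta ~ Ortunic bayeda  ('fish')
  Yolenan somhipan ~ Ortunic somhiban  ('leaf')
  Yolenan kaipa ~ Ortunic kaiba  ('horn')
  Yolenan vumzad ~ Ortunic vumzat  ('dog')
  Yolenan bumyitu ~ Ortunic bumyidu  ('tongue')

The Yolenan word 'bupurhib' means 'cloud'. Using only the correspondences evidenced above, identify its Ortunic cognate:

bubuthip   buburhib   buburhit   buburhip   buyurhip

buburhip

minupuk ~ minubuk — Yolenan p corresponds to Ortunic b between vowels (before a back vowel).
durfarib ~ durfarip — Yolenan b corresponds to Ortunic p word-finally.
Applying these to Yolenan 'bupurhib':
  bupurhib → buburhib   (p→b between vowels (before a back vowel))
  buburhib → buburhip   (b→p word-finally)
So the Ortunic cognate is 'buburhip'.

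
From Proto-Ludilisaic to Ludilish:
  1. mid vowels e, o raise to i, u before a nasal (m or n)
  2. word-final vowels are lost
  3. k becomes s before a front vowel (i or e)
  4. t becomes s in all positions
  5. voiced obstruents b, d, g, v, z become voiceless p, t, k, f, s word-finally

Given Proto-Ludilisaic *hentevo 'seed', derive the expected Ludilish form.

Ludilish: *hentevo
  hentevo → hintevo   [pre-nasal raising]
  hintevo → hintev   [apocope]
  hintev (rule 3 does not apply)
  hintev → hinsev   [unconditioned shift]
  hinsev → hinsef   [final devoicing]
  giving Ludilish hinsef.

hinsef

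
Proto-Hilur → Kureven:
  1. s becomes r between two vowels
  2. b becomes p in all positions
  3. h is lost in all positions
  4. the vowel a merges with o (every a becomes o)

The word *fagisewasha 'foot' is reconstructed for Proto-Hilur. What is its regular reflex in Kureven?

fogirewoso

Kureven: start from *fagisewasha.
  rule 1 (rhotacism): fagisewasha → fagirewasha
  rule 2: no change — fagirewasha
  rule 3 (h-loss): fagirewasha → fagirewasa
  rule 4 (vowel merger): fagirewasa → fogirewoso
  ⇒ Kureven fogirewoso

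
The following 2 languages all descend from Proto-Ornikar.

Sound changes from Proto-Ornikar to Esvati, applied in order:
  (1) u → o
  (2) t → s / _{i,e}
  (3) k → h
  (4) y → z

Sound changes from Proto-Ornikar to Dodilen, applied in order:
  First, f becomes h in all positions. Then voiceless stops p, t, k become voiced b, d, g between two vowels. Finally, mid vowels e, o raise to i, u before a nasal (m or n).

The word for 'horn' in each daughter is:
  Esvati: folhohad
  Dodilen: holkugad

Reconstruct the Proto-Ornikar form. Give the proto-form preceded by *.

Position 6: Esvati has h, Dodilen has g. Taking the neighbouring segments as reconstructed: Esvati h could go back to *k or *h; Dodilen g could go back to *k or *g — the one source consistent with every daughter is *k.
Position 5: Esvati has o, Dodilen has u. Taking the neighbouring segments as reconstructed: Esvati o could go back to *o or *u; Dodilen u can only go back to *u — the one source consistent with every daughter is *u.
Position 1: Esvati has f, Dodilen has h. Esvati preserves f here (none of its changes turn any other segment into f), so the proto-segment is *f.
Continuing position by position gives *folkukad; check it forward:
Esvati: start from *folkukad.
  rule 1 (vowel merger): folkukad → folkokad
  rule 2: no change — folkokad
  rule 3 (unconditioned shift): folkokad → folhohad
  rule 4: no change — folhohad
  ⇒ Esvati folhohad
Dodilen: *folkukad > holkukad > holkugad  (by unconditioned shift, intervocalic voicing)
No other proto-form is consistent with every reflex, so the reconstruction is *folkukad.

*folkukad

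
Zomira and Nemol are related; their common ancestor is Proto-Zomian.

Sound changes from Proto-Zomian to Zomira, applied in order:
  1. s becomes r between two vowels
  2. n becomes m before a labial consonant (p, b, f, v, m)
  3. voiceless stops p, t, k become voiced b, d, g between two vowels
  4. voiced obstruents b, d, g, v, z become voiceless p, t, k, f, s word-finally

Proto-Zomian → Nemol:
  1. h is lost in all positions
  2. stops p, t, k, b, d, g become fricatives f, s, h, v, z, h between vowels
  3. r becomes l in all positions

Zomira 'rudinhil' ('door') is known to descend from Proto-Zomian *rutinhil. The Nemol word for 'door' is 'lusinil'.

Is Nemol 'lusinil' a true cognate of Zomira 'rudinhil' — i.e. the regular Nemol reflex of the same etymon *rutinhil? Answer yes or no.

yes

Derive the expected Nemol reflex of *rutinhil:
Nemol: *rutinhil > rutinil > rusinil > lusinil  (by h-loss, intervocalic lenition, unconditioned shift)
Nemol 'lusinil' matches the regular reflex exactly, so the pair is cognate.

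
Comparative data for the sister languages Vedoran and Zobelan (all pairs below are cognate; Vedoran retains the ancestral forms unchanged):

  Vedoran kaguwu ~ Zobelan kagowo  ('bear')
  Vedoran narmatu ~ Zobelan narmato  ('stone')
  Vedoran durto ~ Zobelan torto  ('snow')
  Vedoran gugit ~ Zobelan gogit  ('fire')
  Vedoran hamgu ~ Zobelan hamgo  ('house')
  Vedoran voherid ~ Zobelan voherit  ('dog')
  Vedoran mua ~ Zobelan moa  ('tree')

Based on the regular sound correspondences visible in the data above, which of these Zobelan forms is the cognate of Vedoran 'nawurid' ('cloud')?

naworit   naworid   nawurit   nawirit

naworit

durto ~ torto — Vedoran u corresponds to Zobelan o after a consonant, before r.
voherid ~ voherit — Vedoran d corresponds to Zobelan t word-finally.
Applying these to Vedoran 'nawurid':
  nawurid → naworid   (u→o after a consonant, before r)
  naworid → naworit   (d→t word-finally)
So the Zobelan cognate is 'naworit'.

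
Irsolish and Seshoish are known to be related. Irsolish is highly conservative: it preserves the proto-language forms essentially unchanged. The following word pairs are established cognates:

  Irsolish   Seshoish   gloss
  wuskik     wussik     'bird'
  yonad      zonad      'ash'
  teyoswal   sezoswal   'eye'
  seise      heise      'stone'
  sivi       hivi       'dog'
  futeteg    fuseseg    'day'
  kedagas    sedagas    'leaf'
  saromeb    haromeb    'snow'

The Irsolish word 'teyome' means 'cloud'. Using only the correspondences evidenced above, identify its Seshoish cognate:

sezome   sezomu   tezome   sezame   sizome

teyoswal ~ sezoswal — Irsolish t corresponds to Seshoish s word-initially before a front vowel.
teyoswal ~ sezoswal — Irsolish y corresponds to Seshoish z between vowels (before a back vowel).
Applying these to Irsolish 'teyome':
  teyome → seyome   (t→s word-initially before a front vowel)
  seyome → sezome   (y→z between vowels (before a back vowel))
So the Seshoish cognate is 'sezome'.

sezome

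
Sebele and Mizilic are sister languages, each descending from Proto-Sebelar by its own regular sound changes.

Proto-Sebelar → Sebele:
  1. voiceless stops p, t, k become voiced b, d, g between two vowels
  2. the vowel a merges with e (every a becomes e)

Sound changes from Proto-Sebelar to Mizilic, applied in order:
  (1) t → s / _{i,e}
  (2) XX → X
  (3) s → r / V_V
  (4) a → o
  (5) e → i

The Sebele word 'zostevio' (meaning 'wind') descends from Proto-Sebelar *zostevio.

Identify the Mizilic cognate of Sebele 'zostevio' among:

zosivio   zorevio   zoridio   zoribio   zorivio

zorivio

Mizilic: *zostevio > zossevio > zosevio > zorevio > zorivio  (by palatalisation, degemination, rhotacism, vowel merger)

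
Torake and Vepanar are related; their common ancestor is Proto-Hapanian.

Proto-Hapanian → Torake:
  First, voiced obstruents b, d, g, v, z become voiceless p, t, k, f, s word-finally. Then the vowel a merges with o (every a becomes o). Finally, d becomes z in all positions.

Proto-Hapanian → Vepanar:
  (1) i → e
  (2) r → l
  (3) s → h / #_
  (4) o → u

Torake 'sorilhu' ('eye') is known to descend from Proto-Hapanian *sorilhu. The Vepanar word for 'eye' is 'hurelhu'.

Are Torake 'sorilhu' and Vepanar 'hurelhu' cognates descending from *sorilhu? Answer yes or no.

Derive the expected Vepanar reflex of *sorilhu:
Vepanar: start from *sorilhu.
  rule 1 (vowel merger): sorilhu → sorelhu
  rule 2 (unconditioned shift): sorelhu → solelhu
  rule 3 (debuccalisation): solelhu → holelhu
  rule 4 (vowel merger): holelhu → hulelhu
  ⇒ Vepanar hulelhu
The regular Vepanar reflex would be 'hulelhu', but the attested form is 'hurelhu'. The correspondence is irregular, so they are not cognates (the Vepanar form has a different source).

no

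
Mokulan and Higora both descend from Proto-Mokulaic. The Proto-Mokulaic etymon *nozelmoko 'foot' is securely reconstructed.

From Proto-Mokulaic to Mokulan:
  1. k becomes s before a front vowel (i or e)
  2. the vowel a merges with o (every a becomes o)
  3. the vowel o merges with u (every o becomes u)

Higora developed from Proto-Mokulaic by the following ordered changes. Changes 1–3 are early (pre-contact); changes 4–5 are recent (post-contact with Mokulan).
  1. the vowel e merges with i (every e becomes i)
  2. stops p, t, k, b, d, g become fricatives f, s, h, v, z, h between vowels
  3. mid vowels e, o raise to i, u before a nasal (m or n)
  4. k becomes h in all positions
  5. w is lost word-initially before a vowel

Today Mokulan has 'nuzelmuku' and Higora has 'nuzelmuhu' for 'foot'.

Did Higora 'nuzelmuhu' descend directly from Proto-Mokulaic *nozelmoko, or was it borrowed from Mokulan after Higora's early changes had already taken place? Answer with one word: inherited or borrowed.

If inherited, *nozelmoko would pass through all of Higora's changes:
Higora: start from *nozelmoko.
  rule 1 (vowel merger): nozelmoko → nozilmoko
  rule 2 (intervocalic lenition): nozilmoko → nozilmoho
  rule 3: no change — nozilmoho
  rule 4: no change — nozilmoho
  rule 5: no change — nozilmoho
  ⇒ Higora nozilmoho
If borrowed from Mokulan 'nuzelmuku' after the early changes, it would undergo only the recent ones:
  rule 4 (unconditioned shift): nuzelmuku → nuzelmuhu
  rule 5 (glide loss): no change (nuzelmuhu)
  ⇒ as a loan: nuzelmuhu
Higora 'nuzelmuhu' matches the loan outcome 'nuzelmuhu', not the inherited 'nozilmoho' — it skipped the early Higora changes, so it was borrowed from Mokulan.

borrowed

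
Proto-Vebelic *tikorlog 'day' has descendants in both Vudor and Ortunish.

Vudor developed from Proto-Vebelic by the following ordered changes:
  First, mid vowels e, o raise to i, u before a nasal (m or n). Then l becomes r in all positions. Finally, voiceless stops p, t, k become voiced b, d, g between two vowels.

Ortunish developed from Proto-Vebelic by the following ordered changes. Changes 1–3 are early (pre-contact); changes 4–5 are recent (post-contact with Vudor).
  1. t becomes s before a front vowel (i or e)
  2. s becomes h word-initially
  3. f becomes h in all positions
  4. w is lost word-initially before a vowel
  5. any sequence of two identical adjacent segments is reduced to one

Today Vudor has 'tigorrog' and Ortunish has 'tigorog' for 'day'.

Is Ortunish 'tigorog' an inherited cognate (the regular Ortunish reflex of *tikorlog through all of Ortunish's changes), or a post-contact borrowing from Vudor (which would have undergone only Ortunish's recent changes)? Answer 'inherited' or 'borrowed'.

If inherited, *tikorlog would pass through all of Ortunish's changes:
Ortunish: *tikorlog > sikorlog > hikorlog  (by palatalisation, debuccalisation)
If borrowed from Vudor 'tigorrog' after the early changes, it would undergo only the recent ones:
  rule 4 (glide loss): no change (tigorrog)
  rule 5 (degemination): tigorrog → tigorog
  ⇒ as a loan: tigorog
Ortunish 'tigorog' matches the loan outcome 'tigorog', not the inherited 'hikorlog' — it skipped the early Ortunish changes, so it was borrowed from Vudor.

borrowed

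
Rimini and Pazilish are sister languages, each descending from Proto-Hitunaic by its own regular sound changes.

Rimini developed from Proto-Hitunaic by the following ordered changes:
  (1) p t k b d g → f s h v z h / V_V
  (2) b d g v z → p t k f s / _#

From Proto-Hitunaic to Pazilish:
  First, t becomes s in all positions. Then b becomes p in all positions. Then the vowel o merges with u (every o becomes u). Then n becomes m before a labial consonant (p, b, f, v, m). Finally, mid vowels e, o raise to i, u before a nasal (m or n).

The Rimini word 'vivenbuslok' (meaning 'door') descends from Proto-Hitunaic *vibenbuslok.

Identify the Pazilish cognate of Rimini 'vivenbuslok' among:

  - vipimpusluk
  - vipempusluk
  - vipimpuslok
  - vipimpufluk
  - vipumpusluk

vipimpusluk

Pazilish: *vibenbuslok > vipenpuslok > vipenpusluk > vipempusluk > vipimpusluk  (by unconditioned shift, vowel merger, nasal place assimilation, pre-nasal raising)
The other candidates each miss or misapply at least one Pazilish change.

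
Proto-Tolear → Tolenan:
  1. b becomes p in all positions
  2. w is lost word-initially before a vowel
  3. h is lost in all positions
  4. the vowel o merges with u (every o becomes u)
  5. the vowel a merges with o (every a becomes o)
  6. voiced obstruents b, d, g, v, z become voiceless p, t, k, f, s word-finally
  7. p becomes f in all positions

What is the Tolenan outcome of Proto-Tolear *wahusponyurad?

ousfunyurot

Tolenan: *wahusponyurad > ahusponyurad > ausponyurad > auspunyurad > ouspunyurod > ouspunyurot > ousfunyurot  (by glide loss, h-loss, vowel merger, vowel merger, final devoicing, unconditioned shift)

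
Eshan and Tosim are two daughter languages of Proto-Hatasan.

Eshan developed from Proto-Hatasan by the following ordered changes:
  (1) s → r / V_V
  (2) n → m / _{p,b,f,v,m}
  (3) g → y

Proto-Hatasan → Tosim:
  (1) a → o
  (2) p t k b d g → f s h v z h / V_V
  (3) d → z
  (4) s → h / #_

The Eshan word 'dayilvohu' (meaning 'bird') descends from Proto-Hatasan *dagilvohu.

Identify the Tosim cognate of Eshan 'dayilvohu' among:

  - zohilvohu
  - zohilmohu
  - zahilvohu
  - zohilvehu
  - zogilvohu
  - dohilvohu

zohilvohu

Tosim: *dagilvohu > dogilvohu > dohilvohu > zohilvohu  (by vowel merger, intervocalic lenition, unconditioned shift)
Only 'zohilvohu' matches the regular Tosim development of *dagilvohu.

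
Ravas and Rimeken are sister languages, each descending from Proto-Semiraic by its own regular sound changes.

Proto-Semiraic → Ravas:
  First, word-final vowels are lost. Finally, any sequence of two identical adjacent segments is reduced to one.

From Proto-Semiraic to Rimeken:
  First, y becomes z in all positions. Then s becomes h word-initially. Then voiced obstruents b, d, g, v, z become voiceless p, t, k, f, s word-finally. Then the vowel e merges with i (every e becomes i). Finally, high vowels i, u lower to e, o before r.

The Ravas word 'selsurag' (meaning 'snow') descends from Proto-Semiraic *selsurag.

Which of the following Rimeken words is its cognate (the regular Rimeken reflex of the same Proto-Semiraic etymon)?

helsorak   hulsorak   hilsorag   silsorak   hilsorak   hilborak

hilsorak

Rimeken: start from *selsurag.
  rule 1: no change — selsurag
  rule 2 (debuccalisation): selsurag → helsurag
  rule 3 (final devoicing): helsurag → helsurak
  rule 4 (vowel merger): helsurak → hilsurak
  rule 5 (pre-rhotic lowering): hilsurak → hilsorak
  ⇒ Rimeken hilsorak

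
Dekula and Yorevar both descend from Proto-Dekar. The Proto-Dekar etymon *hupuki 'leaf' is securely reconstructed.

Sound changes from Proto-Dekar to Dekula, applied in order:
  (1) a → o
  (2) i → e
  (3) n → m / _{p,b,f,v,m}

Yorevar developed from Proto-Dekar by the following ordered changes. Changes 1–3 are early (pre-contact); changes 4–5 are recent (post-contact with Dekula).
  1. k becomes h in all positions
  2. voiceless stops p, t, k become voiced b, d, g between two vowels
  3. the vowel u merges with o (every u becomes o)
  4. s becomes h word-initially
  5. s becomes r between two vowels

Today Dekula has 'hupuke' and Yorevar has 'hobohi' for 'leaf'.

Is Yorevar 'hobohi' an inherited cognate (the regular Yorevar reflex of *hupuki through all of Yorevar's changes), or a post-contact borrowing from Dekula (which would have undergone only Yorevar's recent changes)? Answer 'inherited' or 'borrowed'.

If inherited, *hupuki would pass through all of Yorevar's changes:
Yorevar: *hupuki
  hupuki → hupuhi   [unconditioned shift]
  hupuhi → hubuhi   [intervocalic voicing]
  hubuhi → hobohi   [vowel merger]
  hobohi (rule 4 does not apply)
  hobohi (rule 5 does not apply)
  giving Yorevar hobohi.
If borrowed from Dekula 'hupuke' after the early changes, it would undergo only the recent ones:
  rule 4 (debuccalisation): no change (hupuke)
  rule 5 (rhotacism): no change (hupuke)
  ⇒ as a loan: hupuke
Yorevar 'hobohi' matches the inherited outcome exactly, so it is an inherited cognate, not a loan.

inherited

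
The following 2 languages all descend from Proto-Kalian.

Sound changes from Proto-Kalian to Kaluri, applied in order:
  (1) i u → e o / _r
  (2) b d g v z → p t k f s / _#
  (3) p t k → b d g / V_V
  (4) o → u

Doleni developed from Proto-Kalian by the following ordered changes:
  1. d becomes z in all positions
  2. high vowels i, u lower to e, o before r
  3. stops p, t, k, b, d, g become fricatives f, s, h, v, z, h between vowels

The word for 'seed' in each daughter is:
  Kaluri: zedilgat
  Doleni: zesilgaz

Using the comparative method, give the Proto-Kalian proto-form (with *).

*zetilgad

Position 3: Kaluri has d, Doleni has s. Taking the neighbouring segments as reconstructed: Kaluri d could go back to *t or *d; Doleni s could go back to *t or *s — the one source consistent with every daughter is *t.
Position 8: Kaluri has t, Doleni has z. Taking the neighbouring segments as reconstructed: Kaluri t could go back to *t or *d; Doleni z could go back to *d or *z — the one source consistent with every daughter is *d.
This points to *zetilgad. Verify forward in each daughter:
Kaluri: *zetilgad
  zetilgad (rule 1 does not apply)
  zetilgad → zetilgat   [final devoicing]
  zetilgat → zedilgat   [intervocalic voicing]
  zedilgat (rule 4 does not apply)
  giving Kaluri zedilgat.
Doleni: start from *zetilgad.
  rule 1 (unconditioned shift): zetilgad → zetilgaz
  rule 2: no change — zetilgaz
  rule 3 (intervocalic lenition): zetilgaz → zesilgaz
  ⇒ Doleni zesilgaz
Only *zetilgad yields all of Kaluri zedilgat, Doleni zesilgaz.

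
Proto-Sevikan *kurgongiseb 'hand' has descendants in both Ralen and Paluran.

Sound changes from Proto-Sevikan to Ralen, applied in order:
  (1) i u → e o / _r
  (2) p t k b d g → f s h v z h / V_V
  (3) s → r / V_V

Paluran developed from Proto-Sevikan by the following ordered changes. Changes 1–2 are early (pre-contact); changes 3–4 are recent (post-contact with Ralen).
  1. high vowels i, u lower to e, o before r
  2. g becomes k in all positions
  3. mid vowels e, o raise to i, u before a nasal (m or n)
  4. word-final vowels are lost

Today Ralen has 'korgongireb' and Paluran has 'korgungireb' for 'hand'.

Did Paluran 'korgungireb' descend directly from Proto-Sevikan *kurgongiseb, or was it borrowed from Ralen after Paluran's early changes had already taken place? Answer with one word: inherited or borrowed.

If inherited, *kurgongiseb would pass through all of Paluran's changes:
Paluran: *kurgongiseb > korgongiseb > korkonkiseb > korkunkiseb  (by pre-rhotic lowering, unconditioned shift, pre-nasal raising)
If borrowed from Ralen 'korgongireb' after the early changes, it would undergo only the recent ones:
  rule 3 (pre-nasal raising): korgongireb → korgungireb
  rule 4 (apocope): no change (korgungireb)
  ⇒ as a loan: korgungireb
Paluran 'korgungireb' matches the loan outcome 'korgungireb', not the inherited 'korkunkiseb' — it skipped the early Paluran changes, so it was borrowed from Ralen.

borrowed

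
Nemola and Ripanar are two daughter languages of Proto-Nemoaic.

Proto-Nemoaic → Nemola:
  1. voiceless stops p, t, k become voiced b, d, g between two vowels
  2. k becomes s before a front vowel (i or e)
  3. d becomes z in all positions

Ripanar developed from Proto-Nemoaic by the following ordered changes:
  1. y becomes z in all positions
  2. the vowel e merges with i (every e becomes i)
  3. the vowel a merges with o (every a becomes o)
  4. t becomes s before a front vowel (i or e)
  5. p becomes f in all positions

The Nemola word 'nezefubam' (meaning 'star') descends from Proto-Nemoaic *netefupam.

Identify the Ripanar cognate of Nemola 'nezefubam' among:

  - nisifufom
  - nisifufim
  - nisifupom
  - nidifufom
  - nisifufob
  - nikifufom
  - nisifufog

Ripanar: *netefupam > nitifupam > nitifupom > nisifupom > nisifufom  (by vowel merger, vowel merger, palatalisation, unconditioned shift)

nisifufom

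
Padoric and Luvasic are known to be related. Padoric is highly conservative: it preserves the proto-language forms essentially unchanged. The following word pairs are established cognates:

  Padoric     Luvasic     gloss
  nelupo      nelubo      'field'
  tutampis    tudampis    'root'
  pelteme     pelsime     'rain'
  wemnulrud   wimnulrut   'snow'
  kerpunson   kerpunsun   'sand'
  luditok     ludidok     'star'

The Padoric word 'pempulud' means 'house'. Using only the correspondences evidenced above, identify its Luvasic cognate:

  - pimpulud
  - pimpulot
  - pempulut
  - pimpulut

pelteme ~ pelsime, wemnulrud ~ wimnulrut — Padoric e corresponds to Luvasic i after a consonant, before a nasal.
wemnulrud ~ wimnulrut — Padoric d corresponds to Luvasic t word-finally.
Applying these to Padoric 'pempulud':
  pempulud → pimpulud   (e→i after a consonant, before a nasal)
  pimpulud → pimpulut   (d→t word-finally)
So the Luvasic cognate is 'pimpulut'.

pimpulut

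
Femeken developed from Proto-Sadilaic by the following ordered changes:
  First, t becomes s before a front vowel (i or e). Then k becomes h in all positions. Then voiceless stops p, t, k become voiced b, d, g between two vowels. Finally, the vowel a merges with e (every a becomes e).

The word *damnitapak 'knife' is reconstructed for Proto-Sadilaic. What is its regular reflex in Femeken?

Femeken: *damnitapak > damnitapah > damnidabah > demnidebeh  (by unconditioned shift, intervocalic voicing, vowel merger)

demnidebeh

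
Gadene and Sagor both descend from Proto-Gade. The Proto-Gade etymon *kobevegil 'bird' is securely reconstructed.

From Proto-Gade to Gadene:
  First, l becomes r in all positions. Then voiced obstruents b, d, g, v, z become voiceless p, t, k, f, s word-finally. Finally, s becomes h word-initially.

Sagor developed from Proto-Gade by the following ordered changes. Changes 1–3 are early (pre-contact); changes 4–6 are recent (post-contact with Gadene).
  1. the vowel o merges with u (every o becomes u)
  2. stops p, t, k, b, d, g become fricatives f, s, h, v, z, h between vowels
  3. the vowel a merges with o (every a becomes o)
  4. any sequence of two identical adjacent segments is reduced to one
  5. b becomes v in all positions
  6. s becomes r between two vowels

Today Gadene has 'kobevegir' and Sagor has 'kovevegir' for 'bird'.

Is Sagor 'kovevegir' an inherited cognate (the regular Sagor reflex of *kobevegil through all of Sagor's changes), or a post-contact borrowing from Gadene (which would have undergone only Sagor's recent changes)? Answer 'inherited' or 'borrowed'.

If inherited, *kobevegil would pass through all of Sagor's changes:
Sagor: *kobevegil > kubevegil > kuvevehil  (by vowel merger, intervocalic lenition)
If borrowed from Gadene 'kobevegir' after the early changes, it would undergo only the recent ones:
  rule 4 (degemination): no change (kobevegir)
  rule 5 (unconditioned shift): kobevegir → kovevegir
  rule 6 (rhotacism): no change (kovevegir)
  ⇒ as a loan: kovevegir
Sagor 'kovevegir' matches the loan outcome 'kovevegir', not the inherited 'kuvevehil' — it skipped the early Sagor changes, so it was borrowed from Gadene.

borrowed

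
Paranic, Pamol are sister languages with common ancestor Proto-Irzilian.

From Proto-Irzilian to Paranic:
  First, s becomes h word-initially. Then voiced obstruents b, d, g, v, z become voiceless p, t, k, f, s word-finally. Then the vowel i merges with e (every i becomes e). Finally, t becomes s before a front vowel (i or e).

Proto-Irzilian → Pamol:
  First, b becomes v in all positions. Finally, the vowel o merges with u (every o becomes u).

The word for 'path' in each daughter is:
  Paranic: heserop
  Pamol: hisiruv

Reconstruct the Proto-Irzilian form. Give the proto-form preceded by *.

Position 4: Paranic has e, Pamol has i. Pamol preserves i here (none of its changes turn any other segment into i), so the proto-segment is *i.
Position 2: Paranic has e, Pamol has i. Pamol preserves i here (none of its changes turn any other segment into i), so the proto-segment is *i.
Continuing position by position gives *hisirob; check it forward:
Paranic: *hisirob > hisirop > heserop  (by final devoicing, vowel merger)
Pamol: start from *hisirob.
  rule 1 (unconditioned shift): hisirob → hisirov
  rule 2 (vowel merger): hisirov → hisiruv
  ⇒ Pamol hisiruv
No other proto-form is consistent with every reflex, so the reconstruction is *hisirob.

*hisirob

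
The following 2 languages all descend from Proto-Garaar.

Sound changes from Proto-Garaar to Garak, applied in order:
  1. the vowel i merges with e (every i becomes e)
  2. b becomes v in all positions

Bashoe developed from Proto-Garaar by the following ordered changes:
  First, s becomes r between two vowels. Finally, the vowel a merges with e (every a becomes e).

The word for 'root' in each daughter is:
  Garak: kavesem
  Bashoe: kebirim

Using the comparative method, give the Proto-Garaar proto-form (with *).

Position 3: Garak has v, Bashoe has b. Bashoe preserves b here (none of its changes turn any other segment into b), so the proto-segment is *b.
Position 4: Garak has e, Bashoe has i. Bashoe preserves i here (none of its changes turn any other segment into i), so the proto-segment is *i.
This points to *kabisim. Verify forward in each daughter:
Garak: *kabisim > kabesem > kavesem  (by vowel merger, unconditioned shift)
Bashoe: start from *kabisim.
  rule 1 (rhotacism): kabisim → kabirim
  rule 2 (vowel merger): kabirim → kebirim
  ⇒ Bashoe kebirim
*kabisim is the unique common source.

*kabisim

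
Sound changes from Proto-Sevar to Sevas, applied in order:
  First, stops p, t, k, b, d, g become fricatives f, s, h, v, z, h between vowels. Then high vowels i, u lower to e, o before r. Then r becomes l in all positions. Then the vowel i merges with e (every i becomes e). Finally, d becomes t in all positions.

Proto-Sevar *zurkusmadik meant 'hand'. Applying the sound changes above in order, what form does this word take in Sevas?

zolkusmazek

Sevas: *zurkusmadik
  zurkusmadik → zurkusmazik   [intervocalic lenition]
  zurkusmazik → zorkusmazik   [pre-rhotic lowering]
  zorkusmazik → zolkusmazik   [unconditioned shift]
  zolkusmazik → zolkusmazek   [vowel merger]
  zolkusmazek (rule 5 does not apply)
  giving Sevas zolkusmazek.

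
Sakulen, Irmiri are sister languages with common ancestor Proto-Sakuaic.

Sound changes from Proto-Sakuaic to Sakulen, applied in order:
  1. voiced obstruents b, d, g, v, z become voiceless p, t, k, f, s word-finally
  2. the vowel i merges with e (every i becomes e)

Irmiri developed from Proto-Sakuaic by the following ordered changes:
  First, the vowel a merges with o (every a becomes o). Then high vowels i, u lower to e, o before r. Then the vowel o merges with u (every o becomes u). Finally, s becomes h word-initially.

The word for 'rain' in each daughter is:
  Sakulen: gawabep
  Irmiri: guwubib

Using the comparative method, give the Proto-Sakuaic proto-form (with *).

Position 2: Sakulen has a, Irmiri has u. Sakulen preserves a here (none of its changes turn any other segment into a), so the proto-segment is *a.
Position 6: Sakulen has e, Irmiri has i. Irmiri preserves i here (none of its changes turn any other segment into i), so the proto-segment is *i.
Continuing position by position gives *gawabib; check it forward:
Sakulen: start from *gawabib.
  rule 1 (final devoicing): gawabib → gawabip
  rule 2 (vowel merger): gawabip → gawabep
  ⇒ Sakulen gawabep
Irmiri: start from *gawabib.
  rule 1 (vowel merger): gawabib → gowobib
  rule 2: no change — gowobib
  rule 3 (vowel merger): gowobib → guwubib
  rule 4: no change — guwubib
  ⇒ Irmiri guwubib
Only *gawabib yields all of Sakulen gawabep, Irmiri guwubib.

*gawabib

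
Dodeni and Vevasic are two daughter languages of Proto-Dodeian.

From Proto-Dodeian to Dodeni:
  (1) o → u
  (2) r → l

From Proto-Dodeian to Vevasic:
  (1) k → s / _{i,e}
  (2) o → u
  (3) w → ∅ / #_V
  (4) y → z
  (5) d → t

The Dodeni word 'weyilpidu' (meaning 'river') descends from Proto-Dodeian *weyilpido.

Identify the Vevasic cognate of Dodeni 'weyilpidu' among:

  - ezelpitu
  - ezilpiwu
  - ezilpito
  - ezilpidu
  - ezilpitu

Vevasic: *weyilpido
  weyilpido (rule 1 does not apply)
  weyilpido → weyilpidu   [vowel merger]
  weyilpidu → eyilpidu   [glide loss]
  eyilpidu → ezilpidu   [unconditioned shift]
  ezilpidu → ezilpitu   [unconditioned shift]
  giving Vevasic ezilpitu.

ezilpitu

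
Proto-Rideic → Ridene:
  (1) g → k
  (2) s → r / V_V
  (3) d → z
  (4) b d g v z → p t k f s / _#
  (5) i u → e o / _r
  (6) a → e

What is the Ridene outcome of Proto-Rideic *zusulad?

zorules

Ridene: *zusulad
  zusulad (rule 1 does not apply)
  zusulad → zurulad   [rhotacism]
  zurulad → zurulaz   [unconditioned shift]
  zurulaz → zurulas   [final devoicing]
  zurulas → zorulas   [pre-rhotic lowering]
  zorulas → zorules   [vowel merger]
  giving Ridene zorules.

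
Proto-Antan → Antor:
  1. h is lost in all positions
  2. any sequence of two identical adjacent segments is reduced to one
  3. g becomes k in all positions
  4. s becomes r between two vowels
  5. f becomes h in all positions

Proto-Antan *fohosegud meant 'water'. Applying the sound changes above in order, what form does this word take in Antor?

Antor: *fohosegud
  fohosegud → foosegud   [h-loss]
  foosegud → fosegud   [degemination]
  fosegud → fosekud   [unconditioned shift]
  fosekud → forekud   [rhotacism]
  forekud → horekud   [unconditioned shift]
  giving Antor horekud.

horekud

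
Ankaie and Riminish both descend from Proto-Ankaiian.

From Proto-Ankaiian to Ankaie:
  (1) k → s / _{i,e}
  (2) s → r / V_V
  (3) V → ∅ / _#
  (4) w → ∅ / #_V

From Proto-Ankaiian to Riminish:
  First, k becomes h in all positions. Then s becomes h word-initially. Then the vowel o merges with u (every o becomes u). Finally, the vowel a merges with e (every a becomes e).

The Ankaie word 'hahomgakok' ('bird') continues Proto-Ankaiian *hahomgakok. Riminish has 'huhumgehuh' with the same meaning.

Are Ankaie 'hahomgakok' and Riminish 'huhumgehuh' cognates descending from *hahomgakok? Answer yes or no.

Derive the expected Riminish reflex of *hahomgakok:
Riminish: *hahomgakok
  hahomgakok → hahomgahoh   [unconditioned shift]
  hahomgahoh (rule 2 does not apply)
  hahomgahoh → hahumgahuh   [vowel merger]
  hahumgahuh → hehumgehuh   [vowel merger]
  giving Riminish hehumgehuh.
The regular Riminish reflex would be 'hehumgehuh', but the attested form is 'huhumgehuh'. The correspondence is irregular, so they are not cognates (the Riminish form has a different source).

no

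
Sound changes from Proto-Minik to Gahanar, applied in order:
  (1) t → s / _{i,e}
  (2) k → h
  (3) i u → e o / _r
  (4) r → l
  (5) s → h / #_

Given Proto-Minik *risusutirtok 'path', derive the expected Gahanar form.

Gahanar: *risusutirtok
  risusutirtok → risususirtok   [palatalisation]
  risususirtok → risususirtoh   [unconditioned shift]
  risususirtoh → risususertoh   [pre-rhotic lowering]
  risususertoh → lisususeltoh   [unconditioned shift]
  lisususeltoh (rule 5 does not apply)
  giving Gahanar lisususeltoh.

lisususeltoh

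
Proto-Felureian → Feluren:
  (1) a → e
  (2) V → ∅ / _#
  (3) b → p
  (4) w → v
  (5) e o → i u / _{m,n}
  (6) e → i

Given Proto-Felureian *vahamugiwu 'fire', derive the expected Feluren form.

Feluren: *vahamugiwu > vehemugiwu > vehemugiw > vehemugiv > vehimugiv > vihimugiv  (by vowel merger, apocope, unconditioned shift, pre-nasal raising, vowel merger)

vihimugiv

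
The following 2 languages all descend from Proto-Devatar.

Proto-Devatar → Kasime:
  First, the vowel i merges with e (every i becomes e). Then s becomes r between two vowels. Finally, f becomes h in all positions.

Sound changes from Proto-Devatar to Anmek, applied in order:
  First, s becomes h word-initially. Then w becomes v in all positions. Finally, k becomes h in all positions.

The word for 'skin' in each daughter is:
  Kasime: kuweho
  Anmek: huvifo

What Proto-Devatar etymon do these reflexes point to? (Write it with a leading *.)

*kuwifo

Position 5: Kasime has h, Anmek has f. Anmek preserves f here (none of its changes turn any other segment into f), so the proto-segment is *f.
Position 4: Kasime has e, Anmek has i. Anmek preserves i here (none of its changes turn any other segment into i), so the proto-segment is *i.
Continuing position by position gives *kuwifo; check it forward:
Kasime: *kuwifo
  kuwifo → kuwefo   [vowel merger]
  kuwefo (rule 2 does not apply)
  kuwefo → kuweho   [unconditioned shift]
  giving Kasime kuweho.
Anmek: *kuwifo > kuvifo > huvifo  (by unconditioned shift, unconditioned shift)
Only *kuwifo yields all of Kasime kuweho, Anmek huvifo.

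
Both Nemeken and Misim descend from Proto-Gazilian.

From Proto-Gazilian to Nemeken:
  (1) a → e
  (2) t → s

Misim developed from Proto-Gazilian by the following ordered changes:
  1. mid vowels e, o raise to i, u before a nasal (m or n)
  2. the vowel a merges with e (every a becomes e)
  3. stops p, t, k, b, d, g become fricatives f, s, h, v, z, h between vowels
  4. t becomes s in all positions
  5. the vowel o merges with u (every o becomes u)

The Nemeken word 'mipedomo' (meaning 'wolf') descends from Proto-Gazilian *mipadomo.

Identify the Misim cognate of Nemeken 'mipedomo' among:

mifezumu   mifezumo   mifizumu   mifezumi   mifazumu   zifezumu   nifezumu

Misim: *mipadomo
  mipadomo → mipadumo   [pre-nasal raising]
  mipadumo → mipedumo   [vowel merger]
  mipedumo → mifezumo   [intervocalic lenition]
  mifezumo (rule 4 does not apply)
  mifezumo → mifezumu   [vowel merger]
  giving Misim mifezumu.
Only 'mifezumu' matches the regular Misim development of *mipadomo.

mifezumu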